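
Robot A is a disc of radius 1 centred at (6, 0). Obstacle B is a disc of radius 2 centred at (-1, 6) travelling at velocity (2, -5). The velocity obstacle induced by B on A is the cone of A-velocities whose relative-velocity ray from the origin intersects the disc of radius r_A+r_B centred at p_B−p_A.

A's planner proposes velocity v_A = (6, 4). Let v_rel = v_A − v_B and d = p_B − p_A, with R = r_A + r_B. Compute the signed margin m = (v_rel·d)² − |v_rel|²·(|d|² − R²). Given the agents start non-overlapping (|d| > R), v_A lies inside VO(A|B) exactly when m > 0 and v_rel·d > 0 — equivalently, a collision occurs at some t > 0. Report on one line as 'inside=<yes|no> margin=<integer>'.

d = (-7, 6),  |d|² = 85;  R = 1+2 = 3,  c = 85−3² = 76
v_rel = (4, 9),  |v_rel|² = 97;  v_rel·d = (4)·(-7) + (9)·(6) = 26
97·t² − 52·t + 76 = 0  ⇒  m = 26² − 97·76 = -6696
m = -6696 < 0,  v_rel·d = 26 > 0  ⇒  outside

inside=no margin=-6696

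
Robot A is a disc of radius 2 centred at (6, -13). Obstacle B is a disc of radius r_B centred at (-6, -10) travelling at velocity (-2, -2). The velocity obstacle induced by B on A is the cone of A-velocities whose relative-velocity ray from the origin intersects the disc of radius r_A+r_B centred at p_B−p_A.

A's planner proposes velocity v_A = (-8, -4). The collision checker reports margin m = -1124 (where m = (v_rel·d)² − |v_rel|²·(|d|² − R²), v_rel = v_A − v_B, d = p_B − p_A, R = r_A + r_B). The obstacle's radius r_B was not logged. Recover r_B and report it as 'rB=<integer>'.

m = -1124
d = (-12, 3);  v_rel = (-6, -2),  |v_rel|² = 40
v_rel×d = (-6)·(3) − (-2)·(-12) = -42
since m = R²·40 − (-42)²:  R² = (1764 + -1124) / 40 = 16
R = √16 = 4  ⇒  r_B = 4 − 2 = 2

rB=2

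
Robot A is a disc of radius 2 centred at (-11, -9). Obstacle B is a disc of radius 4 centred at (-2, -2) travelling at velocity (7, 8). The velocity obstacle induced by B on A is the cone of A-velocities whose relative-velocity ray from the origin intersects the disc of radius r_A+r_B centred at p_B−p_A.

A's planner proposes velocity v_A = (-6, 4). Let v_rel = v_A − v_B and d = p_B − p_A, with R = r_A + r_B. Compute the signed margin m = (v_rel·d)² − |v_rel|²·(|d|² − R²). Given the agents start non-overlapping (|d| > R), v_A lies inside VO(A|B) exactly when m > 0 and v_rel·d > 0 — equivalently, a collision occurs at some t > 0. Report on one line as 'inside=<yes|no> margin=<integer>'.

d = (9, 7),  |d|² = 130;  R = 2+4 = 6,  c = 130−6² = 94
v_rel = (-13, -4),  |v_rel|² = 185;  v_rel·d = (-13)·(9) + (-4)·(7) = -145
185·t² + 290·t + 94 = 0  ⇒  m = (-145)² − 185·94 = 3635
m = 3635 > 0,  v_rel·d = -145 < 0  ⇒  outside

inside=no margin=3635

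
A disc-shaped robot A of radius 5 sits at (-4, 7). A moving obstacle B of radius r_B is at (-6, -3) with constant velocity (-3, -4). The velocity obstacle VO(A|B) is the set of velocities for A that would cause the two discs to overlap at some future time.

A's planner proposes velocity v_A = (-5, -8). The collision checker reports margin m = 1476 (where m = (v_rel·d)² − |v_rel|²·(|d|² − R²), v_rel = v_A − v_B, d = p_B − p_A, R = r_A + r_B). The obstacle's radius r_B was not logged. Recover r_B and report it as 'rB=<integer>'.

m = 1476
d = (-2, -10);  v_rel = (-2, -4),  |v_rel|² = 20
v_rel×d = (-2)·(-10) − (-4)·(-2) = 12
since m = R²·20 − 12²:  R² = (144 + 1476) / 20 = 81
R = √81 = 9  ⇒  r_B = 9 − 5 = 4

rB=4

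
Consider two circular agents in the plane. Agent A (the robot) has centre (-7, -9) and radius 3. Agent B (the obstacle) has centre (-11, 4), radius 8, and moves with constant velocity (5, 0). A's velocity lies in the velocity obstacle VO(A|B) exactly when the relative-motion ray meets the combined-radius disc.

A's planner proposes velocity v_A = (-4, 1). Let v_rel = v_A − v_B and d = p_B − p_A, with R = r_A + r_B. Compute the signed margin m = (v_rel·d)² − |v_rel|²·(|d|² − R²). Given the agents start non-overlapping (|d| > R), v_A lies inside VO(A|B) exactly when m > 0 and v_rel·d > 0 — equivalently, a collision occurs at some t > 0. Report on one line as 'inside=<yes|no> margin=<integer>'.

d = (-4, 13),  |d|² = 185;  R = 3+8 = 11,  c = 185−11² = 64
v_rel = (-9, 1),  |v_rel|² = 82;  v_rel·d = (-9)·(-4) + (1)·(13) = 49
82·t² − 98·t + 64 = 0  ⇒  m = 49² − 82·64 = -2847
m = -2847 < 0,  v_rel·d = 49 > 0  ⇒  outside

inside=no margin=-2847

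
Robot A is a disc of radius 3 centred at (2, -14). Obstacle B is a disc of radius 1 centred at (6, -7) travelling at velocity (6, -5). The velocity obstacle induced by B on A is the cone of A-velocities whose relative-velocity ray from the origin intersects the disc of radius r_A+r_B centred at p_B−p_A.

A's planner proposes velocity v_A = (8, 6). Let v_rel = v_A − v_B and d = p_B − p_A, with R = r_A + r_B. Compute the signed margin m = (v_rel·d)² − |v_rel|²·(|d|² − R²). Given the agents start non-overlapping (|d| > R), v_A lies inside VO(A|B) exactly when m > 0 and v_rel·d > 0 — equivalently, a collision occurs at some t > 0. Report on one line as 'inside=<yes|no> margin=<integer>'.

d = (4, 7),  |d|² = 65;  R = 3+1 = 4,  c = 65−4² = 49
v_rel = (2, 11),  |v_rel|² = 125;  v_rel·d = (2)·(4) + (11)·(7) = 85
125·t² − 170·t + 49 = 0  ⇒  m = 85² − 125·49 = 1100
m = 1100 > 0,  v_rel·d = 85 > 0  ⇒  inside

inside=yes margin=1100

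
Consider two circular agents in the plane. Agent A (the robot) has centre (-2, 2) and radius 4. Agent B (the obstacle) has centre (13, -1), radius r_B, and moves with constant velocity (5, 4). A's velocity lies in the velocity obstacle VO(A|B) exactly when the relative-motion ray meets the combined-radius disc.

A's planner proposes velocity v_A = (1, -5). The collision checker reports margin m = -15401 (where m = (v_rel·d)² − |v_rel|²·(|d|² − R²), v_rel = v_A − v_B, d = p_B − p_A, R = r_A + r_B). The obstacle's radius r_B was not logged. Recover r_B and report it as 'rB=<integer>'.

m = -15401
d = (15, -3);  v_rel = (-4, -9),  |v_rel|² = 97
v_rel×d = (-4)·(-3) − (-9)·(15) = 147
since m = R²·97 − 147²:  R² = (21609 + -15401) / 97 = 64
R = √64 = 8  ⇒  r_B = 8 − 4 = 4

rB=4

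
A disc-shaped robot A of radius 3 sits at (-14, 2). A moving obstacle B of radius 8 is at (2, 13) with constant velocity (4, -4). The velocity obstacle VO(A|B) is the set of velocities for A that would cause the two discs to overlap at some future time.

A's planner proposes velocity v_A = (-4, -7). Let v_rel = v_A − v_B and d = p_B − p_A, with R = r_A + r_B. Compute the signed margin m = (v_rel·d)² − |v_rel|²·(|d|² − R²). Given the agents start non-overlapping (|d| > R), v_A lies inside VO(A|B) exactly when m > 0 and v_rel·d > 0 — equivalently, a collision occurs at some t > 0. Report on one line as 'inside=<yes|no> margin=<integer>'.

d = (16, 11),  |d|² = 377;  R = 3+8 = 11,  c = 377−11² = 256
v_rel = (-8, -3),  |v_rel|² = 73;  v_rel·d = (-8)·(16) + (-3)·(11) = -161
73·t² + 322·t + 256 = 0  ⇒  m = (-161)² − 73·256 = 7233
m = 7233 > 0,  v_rel·d = -161 < 0  ⇒  outside

inside=no margin=7233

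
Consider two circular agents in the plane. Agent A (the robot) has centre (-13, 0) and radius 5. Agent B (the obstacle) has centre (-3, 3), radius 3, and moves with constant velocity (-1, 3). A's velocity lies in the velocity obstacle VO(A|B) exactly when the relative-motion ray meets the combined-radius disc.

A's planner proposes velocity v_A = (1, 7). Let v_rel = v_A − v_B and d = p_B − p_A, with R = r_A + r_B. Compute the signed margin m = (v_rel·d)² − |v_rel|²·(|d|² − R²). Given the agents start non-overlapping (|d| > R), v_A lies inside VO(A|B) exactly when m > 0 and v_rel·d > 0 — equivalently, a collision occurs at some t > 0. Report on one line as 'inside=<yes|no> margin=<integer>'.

d = (10, 3),  |d|² = 109;  R = 5+3 = 8,  c = 109−8² = 45
v_rel = (2, 4),  |v_rel|² = 20;  v_rel·d = (2)·(10) + (4)·(3) = 32
20·t² − 64·t + 45 = 0  ⇒  m = 32² − 20·45 = 124
m = 124 > 0,  v_rel·d = 32 > 0  ⇒  inside

inside=yes margin=124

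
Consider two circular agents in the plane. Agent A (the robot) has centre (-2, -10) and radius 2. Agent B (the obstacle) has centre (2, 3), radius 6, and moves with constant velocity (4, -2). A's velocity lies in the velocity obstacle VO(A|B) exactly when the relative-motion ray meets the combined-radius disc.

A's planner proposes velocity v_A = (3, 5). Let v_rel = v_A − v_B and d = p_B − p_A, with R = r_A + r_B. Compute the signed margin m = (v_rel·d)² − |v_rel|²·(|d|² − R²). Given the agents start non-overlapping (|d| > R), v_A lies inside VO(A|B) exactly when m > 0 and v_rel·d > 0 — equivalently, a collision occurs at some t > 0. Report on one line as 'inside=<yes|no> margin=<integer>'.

d = (4, 13),  |d|² = 185;  R = 2+6 = 8,  c = 185−8² = 121
v_rel = (-1, 7),  |v_rel|² = 50;  v_rel·d = (-1)·(4) + (7)·(13) = 87
50·t² − 174·t + 121 = 0  ⇒  m = 87² − 50·121 = 1519
m = 1519 > 0,  v_rel·d = 87 > 0  ⇒  inside

inside=yes margin=1519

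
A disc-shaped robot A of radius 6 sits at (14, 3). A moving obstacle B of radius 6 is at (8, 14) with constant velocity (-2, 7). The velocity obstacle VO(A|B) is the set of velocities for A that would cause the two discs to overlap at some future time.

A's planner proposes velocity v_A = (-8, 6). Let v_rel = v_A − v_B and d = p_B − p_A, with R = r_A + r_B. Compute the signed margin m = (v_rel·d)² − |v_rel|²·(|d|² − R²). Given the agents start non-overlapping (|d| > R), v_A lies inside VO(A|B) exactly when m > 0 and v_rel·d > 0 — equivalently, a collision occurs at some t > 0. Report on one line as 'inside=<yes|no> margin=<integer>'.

d = (-6, 11),  |d|² = 157;  R = 6+6 = 12,  c = 157−12² = 13
v_rel = (-6, -1),  |v_rel|² = 37;  v_rel·d = (-6)·(-6) + (-1)·(11) = 25
37·t² − 50·t + 13 = 0  ⇒  m = 25² − 37·13 = 144
m = 144 > 0,  v_rel·d = 25 > 0  ⇒  inside

inside=yes margin=144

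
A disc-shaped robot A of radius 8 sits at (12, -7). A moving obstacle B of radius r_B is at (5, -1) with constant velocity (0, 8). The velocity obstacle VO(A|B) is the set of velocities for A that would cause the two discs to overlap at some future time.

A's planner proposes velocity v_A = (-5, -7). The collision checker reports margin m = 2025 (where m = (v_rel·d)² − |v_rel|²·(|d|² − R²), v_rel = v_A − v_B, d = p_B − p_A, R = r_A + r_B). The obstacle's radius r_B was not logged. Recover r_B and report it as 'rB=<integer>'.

m = 2025
d = (-7, 6);  v_rel = (-5, -15),  |v_rel|² = 250
v_rel×d = (-5)·(6) − (-15)·(-7) = -135
since m = R²·250 − (-135)²:  R² = (18225 + 2025) / 250 = 81
R = √81 = 9  ⇒  r_B = 9 − 8 = 1

rB=1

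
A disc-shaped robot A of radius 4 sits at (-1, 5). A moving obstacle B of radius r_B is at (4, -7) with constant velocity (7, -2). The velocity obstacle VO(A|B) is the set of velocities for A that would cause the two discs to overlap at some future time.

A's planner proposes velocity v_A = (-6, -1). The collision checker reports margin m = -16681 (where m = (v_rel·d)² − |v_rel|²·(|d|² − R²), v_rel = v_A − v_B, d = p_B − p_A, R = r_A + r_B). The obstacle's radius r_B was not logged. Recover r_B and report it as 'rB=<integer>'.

m = -16681
d = (5, -12);  v_rel = (-13, 1),  |v_rel|² = 170
v_rel×d = (-13)·(-12) − (1)·(5) = 151
since m = R²·170 − 151²:  R² = (22801 + -16681) / 170 = 36
R = √36 = 6  ⇒  r_B = 6 − 4 = 2

rB=2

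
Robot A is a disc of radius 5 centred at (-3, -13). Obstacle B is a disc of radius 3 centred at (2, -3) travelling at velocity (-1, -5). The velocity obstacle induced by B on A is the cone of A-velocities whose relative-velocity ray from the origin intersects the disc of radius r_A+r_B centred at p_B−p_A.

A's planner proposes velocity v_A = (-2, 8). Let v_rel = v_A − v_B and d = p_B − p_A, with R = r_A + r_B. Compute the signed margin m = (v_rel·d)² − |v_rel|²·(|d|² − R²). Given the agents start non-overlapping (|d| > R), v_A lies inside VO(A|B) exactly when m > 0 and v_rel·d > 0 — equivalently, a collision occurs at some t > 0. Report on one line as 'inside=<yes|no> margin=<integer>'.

d = (5, 10),  |d|² = 125;  R = 5+3 = 8,  c = 125−8² = 61
v_rel = (-1, 13),  |v_rel|² = 170;  v_rel·d = (-1)·(5) + (13)·(10) = 125
170·t² − 250·t + 61 = 0  ⇒  m = 125² − 170·61 = 5255
m = 5255 > 0,  v_rel·d = 125 > 0  ⇒  inside

inside=yes margin=5255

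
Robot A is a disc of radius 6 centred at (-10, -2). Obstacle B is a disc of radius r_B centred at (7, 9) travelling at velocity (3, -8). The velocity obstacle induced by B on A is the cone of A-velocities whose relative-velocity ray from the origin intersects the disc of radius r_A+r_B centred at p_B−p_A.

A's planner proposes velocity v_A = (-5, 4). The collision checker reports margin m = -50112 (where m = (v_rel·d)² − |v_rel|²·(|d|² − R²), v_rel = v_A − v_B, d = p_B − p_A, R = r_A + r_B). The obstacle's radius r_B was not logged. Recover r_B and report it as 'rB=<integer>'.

m = -50112
d = (17, 11);  v_rel = (-8, 12),  |v_rel|² = 208
v_rel×d = (-8)·(11) − (12)·(17) = -292
since m = R²·208 − (-292)²:  R² = (85264 + -50112) / 208 = 169
R = √169 = 13  ⇒  r_B = 13 − 6 = 7

rB=7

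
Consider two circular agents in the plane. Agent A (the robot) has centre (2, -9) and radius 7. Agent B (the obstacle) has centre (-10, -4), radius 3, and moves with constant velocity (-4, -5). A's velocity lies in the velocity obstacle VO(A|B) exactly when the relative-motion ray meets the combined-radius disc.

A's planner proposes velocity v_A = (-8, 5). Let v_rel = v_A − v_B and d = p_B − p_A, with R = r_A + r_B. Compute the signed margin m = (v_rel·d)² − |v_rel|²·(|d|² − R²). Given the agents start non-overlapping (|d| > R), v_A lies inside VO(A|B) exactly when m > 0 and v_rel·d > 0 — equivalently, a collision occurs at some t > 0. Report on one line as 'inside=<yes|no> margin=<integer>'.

d = (-12, 5),  |d|² = 169;  R = 7+3 = 10,  c = 169−10² = 69
v_rel = (-4, 10),  |v_rel|² = 116;  v_rel·d = (-4)·(-12) + (10)·(5) = 98
116·t² − 196·t + 69 = 0  ⇒  m = 98² − 116·69 = 1600
m = 1600 > 0,  v_rel·d = 98 > 0  ⇒  inside

inside=yes margin=1600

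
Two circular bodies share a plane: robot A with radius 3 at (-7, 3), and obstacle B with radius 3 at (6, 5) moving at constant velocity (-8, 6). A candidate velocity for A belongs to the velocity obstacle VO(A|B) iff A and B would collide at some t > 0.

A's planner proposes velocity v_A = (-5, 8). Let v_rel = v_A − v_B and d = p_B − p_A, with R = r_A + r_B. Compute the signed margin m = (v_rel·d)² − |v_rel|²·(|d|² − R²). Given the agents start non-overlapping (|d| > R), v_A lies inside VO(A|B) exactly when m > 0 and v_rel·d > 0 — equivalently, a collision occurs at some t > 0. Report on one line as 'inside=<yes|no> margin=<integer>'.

d = (13, 2),  |d|² = 173;  R = 3+3 = 6,  c = 173−6² = 137
v_rel = (3, 2),  |v_rel|² = 13;  v_rel·d = (3)·(13) + (2)·(2) = 43
13·t² − 86·t + 137 = 0  ⇒  m = 43² − 13·137 = 68
m = 68 > 0,  v_rel·d = 43 > 0  ⇒  inside

inside=yes margin=68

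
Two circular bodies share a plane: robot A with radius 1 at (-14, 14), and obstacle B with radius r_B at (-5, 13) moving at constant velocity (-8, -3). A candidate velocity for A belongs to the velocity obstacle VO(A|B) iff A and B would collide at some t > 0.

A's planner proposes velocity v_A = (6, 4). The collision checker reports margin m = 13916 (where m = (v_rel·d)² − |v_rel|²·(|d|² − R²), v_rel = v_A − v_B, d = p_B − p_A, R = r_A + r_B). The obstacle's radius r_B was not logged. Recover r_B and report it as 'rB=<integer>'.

m = 13916
d = (9, -1);  v_rel = (14, 7),  |v_rel|² = 245
v_rel×d = (14)·(-1) − (7)·(9) = -77
since m = R²·245 − (-77)²:  R² = (5929 + 13916) / 245 = 81
R = √81 = 9  ⇒  r_B = 9 − 1 = 8

rB=8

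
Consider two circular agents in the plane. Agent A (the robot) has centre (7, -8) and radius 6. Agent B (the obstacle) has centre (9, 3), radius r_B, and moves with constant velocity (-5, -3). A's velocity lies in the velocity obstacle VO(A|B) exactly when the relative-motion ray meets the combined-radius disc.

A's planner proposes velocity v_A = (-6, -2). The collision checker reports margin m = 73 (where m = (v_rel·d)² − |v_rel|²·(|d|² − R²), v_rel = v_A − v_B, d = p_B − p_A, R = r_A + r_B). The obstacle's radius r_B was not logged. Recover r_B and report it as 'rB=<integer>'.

m = 73
d = (2, 11);  v_rel = (-1, 1),  |v_rel|² = 2
v_rel×d = (-1)·(11) − (1)·(2) = -13
since m = R²·2 − (-13)²:  R² = (169 + 73) / 2 = 121
R = √121 = 11  ⇒  r_B = 11 − 6 = 5

rB=5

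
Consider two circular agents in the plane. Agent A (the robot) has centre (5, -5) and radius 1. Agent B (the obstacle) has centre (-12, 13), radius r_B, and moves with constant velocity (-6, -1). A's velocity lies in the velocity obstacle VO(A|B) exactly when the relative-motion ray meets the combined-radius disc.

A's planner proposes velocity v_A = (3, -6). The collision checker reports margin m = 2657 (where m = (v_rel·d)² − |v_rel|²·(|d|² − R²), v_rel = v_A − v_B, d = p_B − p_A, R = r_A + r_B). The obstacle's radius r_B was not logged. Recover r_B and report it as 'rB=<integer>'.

m = 2657
d = (-17, 18);  v_rel = (9, -5),  |v_rel|² = 106
v_rel×d = (9)·(18) − (-5)·(-17) = 77
since m = R²·106 − 77²:  R² = (5929 + 2657) / 106 = 81
R = √81 = 9  ⇒  r_B = 9 − 1 = 8

rB=8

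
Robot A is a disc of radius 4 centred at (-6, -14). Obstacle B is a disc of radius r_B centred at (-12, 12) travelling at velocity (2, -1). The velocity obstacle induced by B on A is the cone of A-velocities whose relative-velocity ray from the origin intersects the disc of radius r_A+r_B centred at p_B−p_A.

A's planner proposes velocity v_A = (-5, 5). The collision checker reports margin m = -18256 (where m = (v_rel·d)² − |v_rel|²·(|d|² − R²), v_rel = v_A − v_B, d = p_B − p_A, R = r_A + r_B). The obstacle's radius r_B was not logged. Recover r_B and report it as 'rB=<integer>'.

m = -18256
d = (-6, 26);  v_rel = (-7, 6),  |v_rel|² = 85
v_rel×d = (-7)·(26) − (6)·(-6) = -146
since m = R²·85 − (-146)²:  R² = (21316 + -18256) / 85 = 36
R = √36 = 6  ⇒  r_B = 6 − 4 = 2

rB=2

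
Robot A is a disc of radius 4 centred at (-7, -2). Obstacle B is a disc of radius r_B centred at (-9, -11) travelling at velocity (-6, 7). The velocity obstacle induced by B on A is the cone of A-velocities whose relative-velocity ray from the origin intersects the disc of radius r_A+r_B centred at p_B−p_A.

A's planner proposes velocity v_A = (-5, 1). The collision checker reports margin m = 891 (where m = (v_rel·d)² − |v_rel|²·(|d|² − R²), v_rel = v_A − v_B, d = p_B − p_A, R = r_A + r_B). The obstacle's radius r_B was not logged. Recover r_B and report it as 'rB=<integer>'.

m = 891
d = (-2, -9);  v_rel = (1, -6),  |v_rel|² = 37
v_rel×d = (1)·(-9) − (-6)·(-2) = -21
since m = R²·37 − (-21)²:  R² = (441 + 891) / 37 = 36
R = √36 = 6  ⇒  r_B = 6 − 4 = 2

rB=2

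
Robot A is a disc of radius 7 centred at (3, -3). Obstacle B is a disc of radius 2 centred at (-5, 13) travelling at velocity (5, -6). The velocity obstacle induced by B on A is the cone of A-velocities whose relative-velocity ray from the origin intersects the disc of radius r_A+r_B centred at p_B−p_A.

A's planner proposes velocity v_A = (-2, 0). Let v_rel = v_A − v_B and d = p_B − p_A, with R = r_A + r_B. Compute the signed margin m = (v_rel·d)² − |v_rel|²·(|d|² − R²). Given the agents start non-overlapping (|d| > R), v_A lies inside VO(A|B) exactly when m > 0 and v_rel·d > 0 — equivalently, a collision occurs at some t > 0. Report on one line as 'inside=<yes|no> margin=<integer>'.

d = (-8, 16),  |d|² = 320;  R = 7+2 = 9,  c = 320−9² = 239
v_rel = (-7, 6),  |v_rel|² = 85;  v_rel·d = (-7)·(-8) + (6)·(16) = 152
85·t² − 304·t + 239 = 0  ⇒  m = 152² − 85·239 = 2789
m = 2789 > 0,  v_rel·d = 152 > 0  ⇒  inside

inside=yes margin=2789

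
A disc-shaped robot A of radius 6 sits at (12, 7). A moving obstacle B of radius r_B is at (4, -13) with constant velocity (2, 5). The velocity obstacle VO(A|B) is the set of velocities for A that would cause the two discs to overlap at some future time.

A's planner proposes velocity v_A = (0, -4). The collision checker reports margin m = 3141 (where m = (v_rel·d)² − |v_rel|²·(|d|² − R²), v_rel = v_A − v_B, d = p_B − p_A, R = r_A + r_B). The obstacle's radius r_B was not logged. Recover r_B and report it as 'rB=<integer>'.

m = 3141
d = (-8, -20);  v_rel = (-2, -9),  |v_rel|² = 85
v_rel×d = (-2)·(-20) − (-9)·(-8) = -32
since m = R²·85 − (-32)²:  R² = (1024 + 3141) / 85 = 49
R = √49 = 7  ⇒  r_B = 7 − 6 = 1

rB=1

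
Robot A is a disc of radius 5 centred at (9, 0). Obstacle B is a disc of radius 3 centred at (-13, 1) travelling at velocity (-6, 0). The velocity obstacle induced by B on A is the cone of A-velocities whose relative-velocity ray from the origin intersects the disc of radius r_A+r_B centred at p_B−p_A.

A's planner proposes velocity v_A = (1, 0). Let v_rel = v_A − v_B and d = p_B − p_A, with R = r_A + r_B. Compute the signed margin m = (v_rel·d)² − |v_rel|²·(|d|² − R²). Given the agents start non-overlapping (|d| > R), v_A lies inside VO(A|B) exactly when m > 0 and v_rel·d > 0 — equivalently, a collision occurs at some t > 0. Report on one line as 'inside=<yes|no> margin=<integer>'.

d = (-22, 1),  |d|² = 485;  R = 5+3 = 8,  c = 485−8² = 421
v_rel = (7, 0),  |v_rel|² = 49;  v_rel·d = (7)·(-22) + (0)·(1) = -154
49·t² + 308·t + 421 = 0  ⇒  m = (-154)² − 49·421 = 3087
m = 3087 > 0,  v_rel·d = -154 < 0  ⇒  outside

inside=no margin=3087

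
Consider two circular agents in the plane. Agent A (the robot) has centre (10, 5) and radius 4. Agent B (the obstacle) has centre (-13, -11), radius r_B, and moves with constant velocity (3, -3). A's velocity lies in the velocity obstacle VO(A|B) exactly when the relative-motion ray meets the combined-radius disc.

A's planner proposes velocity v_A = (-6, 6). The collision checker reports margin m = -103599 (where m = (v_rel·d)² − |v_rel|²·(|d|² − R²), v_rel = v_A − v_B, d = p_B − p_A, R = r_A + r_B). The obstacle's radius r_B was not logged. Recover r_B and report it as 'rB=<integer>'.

m = -103599
d = (-23, -16);  v_rel = (-9, 9),  |v_rel|² = 162
v_rel×d = (-9)·(-16) − (9)·(-23) = 351
since m = R²·162 − 351²:  R² = (123201 + -103599) / 162 = 121
R = √121 = 11  ⇒  r_B = 11 − 4 = 7

rB=7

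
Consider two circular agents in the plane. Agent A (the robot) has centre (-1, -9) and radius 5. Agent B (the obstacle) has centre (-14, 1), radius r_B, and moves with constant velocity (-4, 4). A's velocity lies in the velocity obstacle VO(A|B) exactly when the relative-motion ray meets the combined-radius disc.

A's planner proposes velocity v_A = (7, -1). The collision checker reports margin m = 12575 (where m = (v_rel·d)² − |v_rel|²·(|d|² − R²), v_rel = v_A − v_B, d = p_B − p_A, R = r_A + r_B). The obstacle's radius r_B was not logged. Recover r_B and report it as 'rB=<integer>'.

m = 12575
d = (-13, 10);  v_rel = (11, -5),  |v_rel|² = 146
v_rel×d = (11)·(10) − (-5)·(-13) = 45
since m = R²·146 − 45²:  R² = (2025 + 12575) / 146 = 100
R = √100 = 10  ⇒  r_B = 10 − 5 = 5

rB=5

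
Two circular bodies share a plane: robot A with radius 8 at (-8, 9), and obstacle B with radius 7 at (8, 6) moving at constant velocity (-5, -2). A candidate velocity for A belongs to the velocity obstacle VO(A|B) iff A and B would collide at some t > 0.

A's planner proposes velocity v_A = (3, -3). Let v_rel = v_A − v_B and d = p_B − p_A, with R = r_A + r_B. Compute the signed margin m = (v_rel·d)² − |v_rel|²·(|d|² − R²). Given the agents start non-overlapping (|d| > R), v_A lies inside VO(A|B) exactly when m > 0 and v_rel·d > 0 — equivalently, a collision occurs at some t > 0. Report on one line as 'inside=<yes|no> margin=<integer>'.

d = (16, -3),  |d|² = 265;  R = 8+7 = 15,  c = 265−15² = 40
v_rel = (8, -1),  |v_rel|² = 65;  v_rel·d = (8)·(16) + (-1)·(-3) = 131
65·t² − 262·t + 40 = 0  ⇒  m = 131² − 65·40 = 14561
m = 14561 > 0,  v_rel·d = 131 > 0  ⇒  inside

inside=yes margin=14561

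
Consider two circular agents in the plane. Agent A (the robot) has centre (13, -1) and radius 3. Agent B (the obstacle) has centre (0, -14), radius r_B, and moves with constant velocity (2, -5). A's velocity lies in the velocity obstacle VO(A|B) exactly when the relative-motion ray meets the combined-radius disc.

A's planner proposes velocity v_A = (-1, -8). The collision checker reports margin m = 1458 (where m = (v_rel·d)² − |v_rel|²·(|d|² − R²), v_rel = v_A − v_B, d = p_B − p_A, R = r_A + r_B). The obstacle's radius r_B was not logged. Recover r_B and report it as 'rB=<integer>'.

m = 1458
d = (-13, -13);  v_rel = (-3, -3),  |v_rel|² = 18
v_rel×d = (-3)·(-13) − (-3)·(-13) = 0
since m = R²·18 − 0²:  R² = (0 + 1458) / 18 = 81
R = √81 = 9  ⇒  r_B = 9 − 3 = 6

rB=6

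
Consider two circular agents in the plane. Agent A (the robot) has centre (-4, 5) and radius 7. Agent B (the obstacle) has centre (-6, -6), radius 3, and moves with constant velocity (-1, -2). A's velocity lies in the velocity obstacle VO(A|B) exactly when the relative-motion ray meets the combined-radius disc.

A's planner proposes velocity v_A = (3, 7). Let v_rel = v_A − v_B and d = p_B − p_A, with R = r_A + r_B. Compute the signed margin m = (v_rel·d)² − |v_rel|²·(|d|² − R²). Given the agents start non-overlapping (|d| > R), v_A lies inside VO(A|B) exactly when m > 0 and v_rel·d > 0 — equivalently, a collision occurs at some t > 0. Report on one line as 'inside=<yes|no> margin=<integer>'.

d = (-2, -11),  |d|² = 125;  R = 7+3 = 10,  c = 125−10² = 25
v_rel = (4, 9),  |v_rel|² = 97;  v_rel·d = (4)·(-2) + (9)·(-11) = -107
97·t² + 214·t + 25 = 0  ⇒  m = (-107)² − 97·25 = 9024
m = 9024 > 0,  v_rel·d = -107 < 0  ⇒  outside

inside=no margin=9024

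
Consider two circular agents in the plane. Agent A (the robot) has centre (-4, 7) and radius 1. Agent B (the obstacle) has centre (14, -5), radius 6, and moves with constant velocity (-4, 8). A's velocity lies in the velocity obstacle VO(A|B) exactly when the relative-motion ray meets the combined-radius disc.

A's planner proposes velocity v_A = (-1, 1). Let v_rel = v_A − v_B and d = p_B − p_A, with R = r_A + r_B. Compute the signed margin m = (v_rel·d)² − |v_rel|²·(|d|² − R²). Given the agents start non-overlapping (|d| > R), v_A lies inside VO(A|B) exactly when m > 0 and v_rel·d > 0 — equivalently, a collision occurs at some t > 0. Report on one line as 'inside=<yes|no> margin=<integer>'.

d = (18, -12),  |d|² = 468;  R = 1+6 = 7,  c = 468−7² = 419
v_rel = (3, -7),  |v_rel|² = 58;  v_rel·d = (3)·(18) + (-7)·(-12) = 138
58·t² − 276·t + 419 = 0  ⇒  m = 138² − 58·419 = -5258
m = -5258 < 0,  v_rel·d = 138 > 0  ⇒  outside

inside=no margin=-5258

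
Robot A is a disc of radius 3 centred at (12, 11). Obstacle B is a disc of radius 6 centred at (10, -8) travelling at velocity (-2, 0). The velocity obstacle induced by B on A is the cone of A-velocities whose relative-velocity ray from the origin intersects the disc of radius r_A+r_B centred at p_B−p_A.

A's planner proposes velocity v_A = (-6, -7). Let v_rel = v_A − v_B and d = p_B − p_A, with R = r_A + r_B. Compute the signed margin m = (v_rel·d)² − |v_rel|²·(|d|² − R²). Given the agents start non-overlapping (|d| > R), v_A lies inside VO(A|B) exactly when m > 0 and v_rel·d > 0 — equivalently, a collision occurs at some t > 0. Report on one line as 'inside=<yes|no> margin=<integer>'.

d = (-2, -19),  |d|² = 365;  R = 3+6 = 9,  c = 365−9² = 284
v_rel = (-4, -7),  |v_rel|² = 65;  v_rel·d = (-4)·(-2) + (-7)·(-19) = 141
65·t² − 282·t + 284 = 0  ⇒  m = 141² − 65·284 = 1421
m = 1421 > 0,  v_rel·d = 141 > 0  ⇒  inside

inside=yes margin=1421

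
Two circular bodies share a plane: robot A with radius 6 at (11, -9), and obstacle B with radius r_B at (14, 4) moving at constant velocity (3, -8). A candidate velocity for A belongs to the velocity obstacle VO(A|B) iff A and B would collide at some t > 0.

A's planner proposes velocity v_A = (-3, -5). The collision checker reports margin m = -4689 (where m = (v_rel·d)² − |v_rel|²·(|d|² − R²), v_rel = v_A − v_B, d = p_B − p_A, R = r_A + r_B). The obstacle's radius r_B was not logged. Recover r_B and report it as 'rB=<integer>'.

m = -4689
d = (3, 13);  v_rel = (-6, 3),  |v_rel|² = 45
v_rel×d = (-6)·(13) − (3)·(3) = -87
since m = R²·45 − (-87)²:  R² = (7569 + -4689) / 45 = 64
R = √64 = 8  ⇒  r_B = 8 − 6 = 2

rB=2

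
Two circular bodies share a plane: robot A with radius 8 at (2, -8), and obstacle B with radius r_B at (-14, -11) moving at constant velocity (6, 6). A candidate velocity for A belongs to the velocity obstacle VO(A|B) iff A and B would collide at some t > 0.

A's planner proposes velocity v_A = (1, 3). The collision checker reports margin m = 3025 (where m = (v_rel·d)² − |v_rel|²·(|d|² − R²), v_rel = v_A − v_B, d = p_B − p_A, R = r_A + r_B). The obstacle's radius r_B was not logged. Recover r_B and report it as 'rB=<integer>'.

m = 3025
d = (-16, -3);  v_rel = (-5, -3),  |v_rel|² = 34
v_rel×d = (-5)·(-3) − (-3)·(-16) = -33
since m = R²·34 − (-33)²:  R² = (1089 + 3025) / 34 = 121
R = √121 = 11  ⇒  r_B = 11 − 8 = 3

rB=3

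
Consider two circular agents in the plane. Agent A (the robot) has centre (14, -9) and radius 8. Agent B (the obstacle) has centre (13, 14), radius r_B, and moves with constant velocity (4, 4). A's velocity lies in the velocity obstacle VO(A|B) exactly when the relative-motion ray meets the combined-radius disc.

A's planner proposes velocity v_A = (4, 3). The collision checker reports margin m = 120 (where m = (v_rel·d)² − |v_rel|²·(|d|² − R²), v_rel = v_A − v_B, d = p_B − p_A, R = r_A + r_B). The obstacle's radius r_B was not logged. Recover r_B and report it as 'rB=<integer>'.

m = 120
d = (-1, 23);  v_rel = (0, -1),  |v_rel|² = 1
v_rel×d = (0)·(23) − (-1)·(-1) = -1
since m = R²·1 − (-1)²:  R² = (1 + 120) / 1 = 121
R = √121 = 11  ⇒  r_B = 11 − 8 = 3

rB=3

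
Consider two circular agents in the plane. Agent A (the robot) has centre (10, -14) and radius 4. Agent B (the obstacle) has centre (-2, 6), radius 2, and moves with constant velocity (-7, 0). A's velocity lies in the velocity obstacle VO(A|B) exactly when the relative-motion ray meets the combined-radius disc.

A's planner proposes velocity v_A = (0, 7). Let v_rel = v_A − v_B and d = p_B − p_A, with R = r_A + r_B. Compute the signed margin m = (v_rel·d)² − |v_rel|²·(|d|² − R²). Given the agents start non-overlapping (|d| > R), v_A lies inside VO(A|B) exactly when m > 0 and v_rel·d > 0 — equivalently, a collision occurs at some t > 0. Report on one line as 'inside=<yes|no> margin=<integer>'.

d = (-12, 20),  |d|² = 544;  R = 4+2 = 6,  c = 544−6² = 508
v_rel = (7, 7),  |v_rel|² = 98;  v_rel·d = (7)·(-12) + (7)·(20) = 56
98·t² − 112·t + 508 = 0  ⇒  m = 56² − 98·508 = -46648
m = -46648 < 0,  v_rel·d = 56 > 0  ⇒  outside

inside=no margin=-46648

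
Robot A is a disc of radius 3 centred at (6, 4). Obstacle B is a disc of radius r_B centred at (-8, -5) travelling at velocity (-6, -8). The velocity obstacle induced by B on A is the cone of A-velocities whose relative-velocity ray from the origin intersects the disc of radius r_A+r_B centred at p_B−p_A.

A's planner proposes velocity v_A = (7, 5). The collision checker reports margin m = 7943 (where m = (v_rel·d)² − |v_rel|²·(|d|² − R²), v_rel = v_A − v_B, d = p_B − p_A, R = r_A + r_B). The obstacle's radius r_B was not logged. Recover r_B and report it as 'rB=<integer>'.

m = 7943
d = (-14, -9);  v_rel = (13, 13),  |v_rel|² = 338
v_rel×d = (13)·(-9) − (13)·(-14) = 65
since m = R²·338 − 65²:  R² = (4225 + 7943) / 338 = 36
R = √36 = 6  ⇒  r_B = 6 − 3 = 3

rB=3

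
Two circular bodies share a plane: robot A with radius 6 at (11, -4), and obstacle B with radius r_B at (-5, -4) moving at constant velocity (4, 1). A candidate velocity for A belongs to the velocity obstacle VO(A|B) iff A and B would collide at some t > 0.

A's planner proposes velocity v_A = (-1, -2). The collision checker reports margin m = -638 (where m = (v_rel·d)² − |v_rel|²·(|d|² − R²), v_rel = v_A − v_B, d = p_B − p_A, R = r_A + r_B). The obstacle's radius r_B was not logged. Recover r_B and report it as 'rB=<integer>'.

m = -638
d = (-16, 0);  v_rel = (-5, -3),  |v_rel|² = 34
v_rel×d = (-5)·(0) − (-3)·(-16) = -48
since m = R²·34 − (-48)²:  R² = (2304 + -638) / 34 = 49
R = √49 = 7  ⇒  r_B = 7 − 6 = 1

rB=1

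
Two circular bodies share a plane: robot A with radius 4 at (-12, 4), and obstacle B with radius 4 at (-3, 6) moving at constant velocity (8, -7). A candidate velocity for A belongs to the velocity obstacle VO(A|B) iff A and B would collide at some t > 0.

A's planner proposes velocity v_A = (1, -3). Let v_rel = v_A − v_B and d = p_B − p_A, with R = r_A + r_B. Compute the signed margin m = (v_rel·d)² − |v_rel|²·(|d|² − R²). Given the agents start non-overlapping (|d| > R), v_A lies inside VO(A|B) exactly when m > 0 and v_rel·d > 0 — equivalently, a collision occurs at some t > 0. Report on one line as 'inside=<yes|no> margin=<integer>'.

d = (9, 2),  |d|² = 85;  R = 4+4 = 8,  c = 85−8² = 21
v_rel = (-7, 4),  |v_rel|² = 65;  v_rel·d = (-7)·(9) + (4)·(2) = -55
65·t² + 110·t + 21 = 0  ⇒  m = (-55)² − 65·21 = 1660
m = 1660 > 0,  v_rel·d = -55 < 0  ⇒  outside

inside=no margin=1660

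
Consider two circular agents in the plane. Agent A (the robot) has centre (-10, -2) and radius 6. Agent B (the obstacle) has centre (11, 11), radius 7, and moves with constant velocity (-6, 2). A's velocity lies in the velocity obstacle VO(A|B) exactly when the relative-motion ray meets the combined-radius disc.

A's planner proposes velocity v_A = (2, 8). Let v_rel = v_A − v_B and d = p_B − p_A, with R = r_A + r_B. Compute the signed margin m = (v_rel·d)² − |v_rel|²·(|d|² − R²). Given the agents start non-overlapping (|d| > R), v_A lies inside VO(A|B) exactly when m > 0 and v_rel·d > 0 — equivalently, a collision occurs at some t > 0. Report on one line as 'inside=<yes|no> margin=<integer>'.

d = (21, 13),  |d|² = 610;  R = 6+7 = 13,  c = 610−13² = 441
v_rel = (8, 6),  |v_rel|² = 100;  v_rel·d = (8)·(21) + (6)·(13) = 246
100·t² − 492·t + 441 = 0  ⇒  m = 246² − 100·441 = 16416
m = 16416 > 0,  v_rel·d = 246 > 0  ⇒  inside

inside=yes margin=16416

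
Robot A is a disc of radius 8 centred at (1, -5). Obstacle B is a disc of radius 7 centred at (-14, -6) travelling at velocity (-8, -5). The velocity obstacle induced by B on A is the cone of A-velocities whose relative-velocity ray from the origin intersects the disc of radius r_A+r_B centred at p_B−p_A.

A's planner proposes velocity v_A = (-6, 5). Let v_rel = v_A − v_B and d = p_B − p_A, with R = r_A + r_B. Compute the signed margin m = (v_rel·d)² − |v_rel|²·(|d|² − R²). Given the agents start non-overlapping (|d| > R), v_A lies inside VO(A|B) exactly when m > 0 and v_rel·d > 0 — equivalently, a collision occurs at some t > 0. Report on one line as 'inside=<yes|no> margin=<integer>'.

d = (-15, -1),  |d|² = 226;  R = 8+7 = 15,  c = 226−15² = 1
v_rel = (2, 10),  |v_rel|² = 104;  v_rel·d = (2)·(-15) + (10)·(-1) = -40
104·t² + 80·t + 1 = 0  ⇒  m = (-40)² − 104·1 = 1496
m = 1496 > 0,  v_rel·d = -40 < 0  ⇒  outside

inside=no margin=1496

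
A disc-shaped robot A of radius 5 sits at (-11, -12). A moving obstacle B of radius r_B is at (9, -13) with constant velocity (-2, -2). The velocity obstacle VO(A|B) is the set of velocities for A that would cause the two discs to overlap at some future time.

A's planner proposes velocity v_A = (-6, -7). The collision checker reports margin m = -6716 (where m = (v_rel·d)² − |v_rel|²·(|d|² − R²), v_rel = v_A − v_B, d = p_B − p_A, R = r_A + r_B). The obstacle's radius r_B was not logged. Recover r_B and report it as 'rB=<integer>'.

m = -6716
d = (20, -1);  v_rel = (-4, -5),  |v_rel|² = 41
v_rel×d = (-4)·(-1) − (-5)·(20) = 104
since m = R²·41 − 104²:  R² = (10816 + -6716) / 41 = 100
R = √100 = 10  ⇒  r_B = 10 − 5 = 5

rB=5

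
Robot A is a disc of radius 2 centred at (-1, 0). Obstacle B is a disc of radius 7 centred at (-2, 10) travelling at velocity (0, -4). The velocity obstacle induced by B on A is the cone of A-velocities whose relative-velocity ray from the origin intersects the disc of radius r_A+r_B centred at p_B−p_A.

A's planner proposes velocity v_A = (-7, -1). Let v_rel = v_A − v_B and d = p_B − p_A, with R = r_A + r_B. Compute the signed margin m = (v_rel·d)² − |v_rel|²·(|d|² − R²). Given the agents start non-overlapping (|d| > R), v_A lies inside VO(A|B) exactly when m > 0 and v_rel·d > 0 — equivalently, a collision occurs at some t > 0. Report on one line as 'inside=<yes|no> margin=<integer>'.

d = (-1, 10),  |d|² = 101;  R = 2+7 = 9,  c = 101−9² = 20
v_rel = (-7, 3),  |v_rel|² = 58;  v_rel·d = (-7)·(-1) + (3)·(10) = 37
58·t² − 74·t + 20 = 0  ⇒  m = 37² − 58·20 = 209
m = 209 > 0,  v_rel·d = 37 > 0  ⇒  inside

inside=yes margin=209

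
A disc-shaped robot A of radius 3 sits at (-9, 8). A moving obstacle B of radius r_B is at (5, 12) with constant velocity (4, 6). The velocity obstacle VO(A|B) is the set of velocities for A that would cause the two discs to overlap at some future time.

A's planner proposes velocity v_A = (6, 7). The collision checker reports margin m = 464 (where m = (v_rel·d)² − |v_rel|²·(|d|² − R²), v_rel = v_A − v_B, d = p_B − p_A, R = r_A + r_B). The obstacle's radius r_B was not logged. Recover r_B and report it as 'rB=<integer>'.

m = 464
d = (14, 4);  v_rel = (2, 1),  |v_rel|² = 5
v_rel×d = (2)·(4) − (1)·(14) = -6
since m = R²·5 − (-6)²:  R² = (36 + 464) / 5 = 100
R = √100 = 10  ⇒  r_B = 10 − 3 = 7

rB=7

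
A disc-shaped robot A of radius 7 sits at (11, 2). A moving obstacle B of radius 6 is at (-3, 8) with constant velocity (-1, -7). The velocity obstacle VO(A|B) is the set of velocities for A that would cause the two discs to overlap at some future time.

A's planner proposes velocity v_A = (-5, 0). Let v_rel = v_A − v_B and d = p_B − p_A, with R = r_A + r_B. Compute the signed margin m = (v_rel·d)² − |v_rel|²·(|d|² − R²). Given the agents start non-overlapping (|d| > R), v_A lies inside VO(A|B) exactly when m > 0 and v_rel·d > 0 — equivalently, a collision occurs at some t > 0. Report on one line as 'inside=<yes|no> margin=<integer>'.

d = (-14, 6),  |d|² = 232;  R = 7+6 = 13,  c = 232−13² = 63
v_rel = (-4, 7),  |v_rel|² = 65;  v_rel·d = (-4)·(-14) + (7)·(6) = 98
65·t² − 196·t + 63 = 0  ⇒  m = 98² − 65·63 = 5509
m = 5509 > 0,  v_rel·d = 98 > 0  ⇒  inside

inside=yes margin=5509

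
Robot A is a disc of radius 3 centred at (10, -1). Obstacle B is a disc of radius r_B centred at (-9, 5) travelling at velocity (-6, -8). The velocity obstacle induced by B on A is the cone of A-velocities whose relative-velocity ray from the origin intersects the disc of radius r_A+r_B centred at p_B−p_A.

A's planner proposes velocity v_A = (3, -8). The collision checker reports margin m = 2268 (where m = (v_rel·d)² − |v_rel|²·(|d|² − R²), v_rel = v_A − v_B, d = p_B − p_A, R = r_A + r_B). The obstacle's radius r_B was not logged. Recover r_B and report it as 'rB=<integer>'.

m = 2268
d = (-19, 6);  v_rel = (9, 0),  |v_rel|² = 81
v_rel×d = (9)·(6) − (0)·(-19) = 54
since m = R²·81 − 54²:  R² = (2916 + 2268) / 81 = 64
R = √64 = 8  ⇒  r_B = 8 − 3 = 5

rB=5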